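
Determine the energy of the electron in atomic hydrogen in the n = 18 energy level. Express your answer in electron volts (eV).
-0.0420 eV

The energy levels of a hydrogen-like atom are given by:
E_n = -13.6057 eV / n²

For n = 18:
E_18 = -13.6057 eV / 18²
E_18 = -13.6057 eV / 324
E_18 = -0.0420 eV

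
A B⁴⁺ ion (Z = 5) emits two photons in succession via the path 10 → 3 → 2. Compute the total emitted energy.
81.634 eV

The energy levels of B⁴⁺ are E_n = -13.6057 × 5² / n² eV.

First transition (10 → 3):
ΔE₁ = |E_3 - E_10|
ΔE₁ = |-37.793611111 - (-3.401425000)| = 34.392186 eV

Second transition (3 → 2):
ΔE₂ = |E_2 - E_3|
ΔE₂ = |-85.035625000 - (-37.793611111)| = 47.242014 eV

Total energy released:
E_total = ΔE₁ + ΔE₂ = 34.392186 + 47.242014 = 81.634 eV

Note: This equals the direct transition 10 → 2: 81.634 eV ✓
Energy is conserved regardless of the path taken.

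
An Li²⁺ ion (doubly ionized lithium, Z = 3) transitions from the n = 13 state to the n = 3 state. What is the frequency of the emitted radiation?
3.11465e+15 Hz

First, find the transition energy:
E_13 = -13.6057 × 3² / 13² = -0.7245639 eV
E_3 = -13.6057 × 3² / 3² = -13.6057000 eV
|ΔE| = |E_3 - E_13| = 12.8811361 eV

Convert to Joules: E = 12.8811361 eV × (1.602177 × 10⁻¹⁹ J/eV) = 2.0637860e-18 J

Using E = hf:
f = E/h = 2.0637860e-18 J / (6.62607 × 10⁻³⁴ J·s)
f = 3.11465e+15 Hz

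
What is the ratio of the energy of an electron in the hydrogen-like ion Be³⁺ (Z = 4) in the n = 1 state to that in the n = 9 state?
81.000000

Using E_n = -13.6057 Z² / n² eV with Z = 4:

E_1 = -13.6057 × 4² / 1² = -217.6912 / 1 = -217.691200000000 eV
E_9 = -13.6057 × 4² / 9² = -217.6912 / 81 = -2.687545679012 eV

The ratio is:
E_1/E_9 = (-217.691200000000) / (-2.687545679012)
E_1/E_9 = (-217.6912/1) / (-217.6912/81)
E_1/E_9 = 81/1
E_1/E_9 = 81.000000
(Note: the Z² factors cancel in the ratio.)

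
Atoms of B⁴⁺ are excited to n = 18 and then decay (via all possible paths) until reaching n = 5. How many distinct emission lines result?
91

The electron can occupy levels n = 5, 6, ..., 18 during de-excitation — that is m = 18 - 5 + 1 = 14 distinct levels.

The number of distinct spectral lines equals the number of ways to choose 2 of these m levels (each pair gives one possible emission transition):

Number of lines = m(m-1)/2 = 14×13/2 = 91

These correspond to all possible transitions between the 14 levels:
18 → 17, 18 → 16, 18 → 15, 18 → 14, 18 → 13, 18 → 12, 18 → 11, 18 → 10...

Each transition produces a photon with a unique energy (and thus wavelength). This count does not depend on Z.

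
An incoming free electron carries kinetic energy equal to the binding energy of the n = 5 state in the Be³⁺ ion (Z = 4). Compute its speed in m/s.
1.750e+06 m/s (or 0.584% of c)

The binding energy at n = 5 for Be³⁺ is:
E_5 = -13.6057 × 4²/5² = -8.707648 eV
|E_5| = 8.707648 eV

Convert to Joules:
KE = 8.707648 eV × (1.602177 × 10⁻¹⁹ J/eV) = 1.39512e-18 J

Using KE = ½mv²:
v = √(2·KE/m_e)
v = √(2 × 1.39512e-18 J / 9.10938 × 10⁻³¹ kg)
v = 1.750e+06 m/s

This is approximately 0.584% the speed of light.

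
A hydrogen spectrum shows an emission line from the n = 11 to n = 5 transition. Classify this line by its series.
Pfund series

The spectral series in hydrogen are named based on the final (lower) energy level:
- Lyman series: n_final = 1 (ultraviolet)
- Balmer series: n_final = 2 (visible/near-UV)
- Paschen series: n_final = 3 (infrared)
- Brackett series: n_final = 4 (infrared)
- Pfund series: n_final = 5 (far infrared)

Since this transition ends at n = 5, it belongs to the Pfund series.

For reference, this 11 → 5 line has photon energy
ΔE = 13.6057 eV × (1/5² - 1/11²) = 0.43178419835 eV,
corresponding to wavelength λ = hc/ΔE = 1239.84 eV·nm / 0.43178419835 eV = 2871.43440 nm in the far infrared region.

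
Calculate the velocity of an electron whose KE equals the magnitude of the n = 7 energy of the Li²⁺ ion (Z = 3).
9.38e+05 m/s (or 0.312746% of c)

The binding energy at n = 7 for Li²⁺ is:
E_7 = -13.6057 × 3²/7² = -2.49900612 eV
|E_7| = 2.49900612 eV

Convert to Joules:
KE = 2.49900612 eV × (1.602177 × 10⁻¹⁹ J/eV) = 4.0039e-19 J

Using KE = ½mv²:
v = √(2·KE/m_e)
v = √(2 × 4.0039e-19 J / 9.10938 × 10⁻³¹ kg)
v = 9.38e+05 m/s

This is approximately 0.312746% the speed of light.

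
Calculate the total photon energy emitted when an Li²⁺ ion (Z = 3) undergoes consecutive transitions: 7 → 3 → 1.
119.952294 eV

The energy levels of Li²⁺ are E_n = -13.6057 × 3² / n² eV.

First transition (7 → 3):
ΔE₁ = |E_3 - E_7|
ΔE₁ = |-13.605700000000 - (-2.499006122449)| = 11.106693878 eV

Second transition (3 → 1):
ΔE₂ = |E_1 - E_3|
ΔE₂ = |-122.451300000000 - (-13.605700000000)| = 108.845600000 eV

Total energy released:
E_total = ΔE₁ + ΔE₂ = 11.106693878 + 108.845600000 = 119.952294 eV

Note: This equals the direct transition 7 → 1: 119.952294 eV ✓
Energy is conserved regardless of the path taken.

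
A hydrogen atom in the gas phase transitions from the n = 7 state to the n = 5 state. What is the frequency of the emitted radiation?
6.4454e+13 Hz

First, find the transition energy:
E_7 = -13.6057 / 7² = -0.27766735 eV
E_5 = -13.6057 / 5² = -0.54422800 eV
|ΔE| = |E_5 - E_7| = 0.26656065 eV

Convert to Joules: E = 0.26656065 eV × (1.602177 × 10⁻¹⁹ J/eV) = 4.270773e-20 J

Using E = hf:
f = E/h = 4.270773e-20 J / (6.62607 × 10⁻³⁴ J·s)
f = 6.4454e+13 Hz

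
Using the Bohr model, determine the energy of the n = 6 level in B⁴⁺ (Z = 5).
-9.448 eV

For hydrogen-like ions, the energy levels scale with Z²:
E_n = -13.6057 Z² / n² eV

For B⁴⁺ (Z = 5) at n = 6:
E_6 = -13.6057 × 5² / 6²
E_6 = -13.6057 × 25 / 36
E_6 = -340.1425 / 36
E_6 = -9.448 eV

The energy is 25 times more negative than hydrogen at the same n due to the stronger nuclear charge.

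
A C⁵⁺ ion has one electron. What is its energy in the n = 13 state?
-2.898256 eV

For hydrogen-like ions, the energy levels scale with Z²:
E_n = -13.6057 Z² / n² eV

For C⁵⁺ (Z = 6) at n = 13:
E_13 = -13.6057 × 6² / 13²
E_13 = -13.6057 × 36 / 169
E_13 = -489.8052 / 169
E_13 = -2.898256 eV

The energy is 36 times more negative than hydrogen at the same n due to the stronger nuclear charge.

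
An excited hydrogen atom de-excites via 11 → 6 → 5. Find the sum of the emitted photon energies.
0.4318 eV

The energy levels of hydrogen are E_n = -13.6057 / n² eV.

First transition (11 → 6):
ΔE₁ = |E_6 - E_11|
ΔE₁ = |-0.3779361111 - (-0.1124438017)| = 0.2654923 eV

Second transition (6 → 5):
ΔE₂ = |E_5 - E_6|
ΔE₂ = |-0.5442280000 - (-0.3779361111)| = 0.1662919 eV

Total energy released:
E_total = ΔE₁ + ΔE₂ = 0.2654923 + 0.1662919 = 0.4318 eV

Note: This equals the direct transition 11 → 5: 0.4318 eV ✓
Energy is conserved regardless of the path taken.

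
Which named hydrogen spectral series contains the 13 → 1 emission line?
Lyman series

The spectral series in hydrogen are named based on the final (lower) energy level:
- Lyman series: n_final = 1 (ultraviolet)
- Balmer series: n_final = 2 (visible/near-UV)
- Paschen series: n_final = 3 (infrared)
- Brackett series: n_final = 4 (infrared)
- Pfund series: n_final = 5 (far infrared)

Since this transition ends at n = 1, it belongs to the Lyman series.

For reference, this 13 → 1 line has photon energy
ΔE = 13.6057 eV × (1/1² - 1/13²) = 13.5251929 eV,
corresponding to wavelength λ = hc/ΔE = 1239.84 eV·nm / 13.5251929 eV = 91.66893 nm in the ultraviolet region.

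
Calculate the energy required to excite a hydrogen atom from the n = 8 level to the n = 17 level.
0.165511 eV

The energy levels of a hydrogen-like atom are E_n = -13.6057 eV / n².

Energy at n = 8: E_8 = -13.6057 / 8² = -0.212589063 eV
Energy at n = 17: E_17 = -13.6057 / 17² = -0.047078547 eV

The excitation energy is the difference:
ΔE = E_17 - E_8
ΔE = -0.047078547 - (-0.212589063)
ΔE = 0.165511 eV

Since this is positive, energy must be absorbed (photon absorption).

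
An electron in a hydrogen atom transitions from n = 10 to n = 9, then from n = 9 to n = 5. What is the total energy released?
0.41 eV

The energy levels of hydrogen are E_n = -13.6057 / n² eV.

First transition (10 → 9):
ΔE₁ = |E_9 - E_10|
ΔE₁ = |-0.16797160 - (-0.13605700)| = 0.03191 eV

Second transition (9 → 5):
ΔE₂ = |E_5 - E_9|
ΔE₂ = |-0.54422800 - (-0.16797160)| = 0.37626 eV

Total energy released:
E_total = ΔE₁ + ΔE₂ = 0.03191 + 0.37626 = 0.41 eV

Note: This equals the direct transition 10 → 5: 0.41 eV ✓
Energy is conserved regardless of the path taken.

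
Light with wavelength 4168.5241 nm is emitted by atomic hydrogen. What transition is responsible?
n = 13 → n = 6

First, find the photon energy from the wavelength (hc = 1239.84 eV·nm):
E = hc/λ = 1239.84 eV·nm / 4168.5241 nm = 0.29742901 eV

The energy levels of hydrogen satisfy E_n = -13.6057 / n² eV, so an emission n_i → n_f releases
ΔE = 13.6057 × (1/n_f² − 1/n_i²) eV.

Setting ΔE equal to the photon energy:
1/n_f² − 1/n_i² = 0.29742901 / 13.6057 = 0.021860618

Since 1/n_i² must be positive, we need 1/n_f² > 0.021860618, i.e. n_f ≤ 6. For each allowed n_f, solve n_i = (1/n_f² − 0.021860618)^(−1/2) and check whether it is a whole number:
  n_f = 1: 1/n_i² = 1.000000000 − 0.021860618 = 0.978139382 → n_i = 1.011  (not an integer) ✗
  n_f = 2: 1/n_i² = 0.250000000 − 0.021860618 = 0.228139382 → n_i = 2.094  (not an integer) ✗
  n_f = 3: 1/n_i² = 0.111111111 − 0.021860618 = 0.089250493 → n_i = 3.347  (not an integer) ✗
  n_f = 4: 1/n_i² = 0.062500000 − 0.021860618 = 0.040639382 → n_i = 4.961  (not an integer) ✗
  n_f = 5: 1/n_i² = 0.040000000 − 0.021860618 = 0.018139382 → n_i = 7.425  (not an integer) ✗
  n_f = 6: 1/n_i² = 0.027777778 − 0.021860618 = 0.005917160 → n_i = 13.000  → integer, n_i = 13 ✓

Only n_f = 6 gives an integer upper level, n_i = 13.

The transition is from n = 13 to n = 6 (emission).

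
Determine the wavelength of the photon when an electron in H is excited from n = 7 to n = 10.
8755.29244 nm

First, find the transition energy using E_n = -13.6057 / n² eV:
E_7 = -13.6057 / 7² = -0.27766734694 eV
E_10 = -13.6057 / 10² = -0.13605700000 eV

Photon energy: |ΔE| = |E_10 - E_7| = 0.14161034694 eV

Convert to wavelength using E = hc/λ with hc = 1239.84 eV·nm:
λ = hc/E = 1239.84 eV·nm / 0.14161034694 eV
λ = 8755.29244 nm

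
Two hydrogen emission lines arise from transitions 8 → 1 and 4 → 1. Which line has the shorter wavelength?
8 → 1

Calculate the energy for each transition:

Transition 8 → 1:
ΔE₁ = |E_1 - E_8| = |-13.6057/1² - (-13.6057/8²)|
ΔE₁ = |-13.60570000000 - (-0.21258906250)| = 13.39311094 eV

Transition 4 → 1:
ΔE₂ = |E_1 - E_4| = |-13.6057/1² - (-13.6057/4²)|
ΔE₂ = |-13.60570000000 - (-0.85035625000)| = 12.75534375 eV

Since 13.39311094 eV > 12.75534375 eV, the transition 8 → 1 emits the more energetic photon.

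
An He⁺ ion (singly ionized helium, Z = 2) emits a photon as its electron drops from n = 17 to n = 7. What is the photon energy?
0.92236 eV

The energy levels are E_n = -13.6057 Z² eV / n².

Energy at n = 17: E_17 = -13.6057 × 2² / 17² = -0.18831419 eV
Energy at n = 7: E_7 = -13.6057 × 2² / 7² = -1.11066939 eV

For emission (electron falling to lower state), the photon energy is:
E_photon = E_17 - E_7 = |-0.18831419 - (-1.11066939)|
E_photon = 0.92236 eV

This energy is carried away by the emitted photon.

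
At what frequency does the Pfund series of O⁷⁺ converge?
8.4220e+15 Hz

The series limit corresponds to the transition from n = ∞ to n = 5.
This is the highest energy (shortest wavelength) transition in the Pfund series.

E_∞ = 0 eV
E_5 = -13.6057 × 8² / 5² = -34.8305920 eV

Energy at series limit:
ΔE = E_∞ - E_5 = 0 - (-34.8305920) = 34.8305920 eV
E = 34.8305920 eV × (1.602177 × 10⁻¹⁹ J/eV) = 5.580477e-18 J
f = E/h = 5.580477e-18 J / (6.62607 × 10⁻³⁴ J·s) = 8.4220e+15 Hz

This energy equals the ionization energy from the n = 5 state of O⁷⁺.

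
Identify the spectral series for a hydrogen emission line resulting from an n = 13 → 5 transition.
Pfund series

The spectral series in hydrogen are named based on the final (lower) energy level:
- Lyman series: n_final = 1 (ultraviolet)
- Balmer series: n_final = 2 (visible/near-UV)
- Paschen series: n_final = 3 (infrared)
- Brackett series: n_final = 4 (infrared)
- Pfund series: n_final = 5 (far infrared)

Since this transition ends at n = 5, it belongs to the Pfund series.

For reference, this 13 → 5 line has photon energy
ΔE = 13.6057 eV × (1/5² - 1/13²) = 0.46372090 eV,
corresponding to wavelength λ = hc/ΔE = 1239.84 eV·nm / 0.46372090 eV = 2673.68 nm in the far infrared region.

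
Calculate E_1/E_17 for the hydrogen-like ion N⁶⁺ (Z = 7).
289.000000

Using E_n = -13.6057 Z² / n² eV with Z = 7:

E_1 = -13.6057 × 7² / 1² = -666.6793 / 1 = -666.679300000000 eV
E_17 = -13.6057 × 7² / 17² = -666.6793 / 289 = -2.306848788927 eV

The ratio is:
E_1/E_17 = (-666.679300000000) / (-2.306848788927)
E_1/E_17 = (-666.6793/1) / (-666.6793/289)
E_1/E_17 = 289/1
E_1/E_17 = 289.000000
(Note: the Z² factors cancel in the ratio.)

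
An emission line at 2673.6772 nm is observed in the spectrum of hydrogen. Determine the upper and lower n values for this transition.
n = 13 → n = 5

First, find the photon energy from the wavelength (hc = 1239.84 eV·nm):
E = hc/λ = 1239.84 eV·nm / 2673.6772 nm = 0.46372090 eV

The energy levels of hydrogen satisfy E_n = -13.6057 / n² eV, so an emission n_i → n_f releases
ΔE = 13.6057 × (1/n_f² − 1/n_i²) eV.

Setting ΔE equal to the photon energy:
1/n_f² − 1/n_i² = 0.46372090 / 13.6057 = 0.034082840

Since 1/n_i² must be positive, we need 1/n_f² > 0.034082840, i.e. n_f ≤ 5. For each allowed n_f, solve n_i = (1/n_f² − 0.034082840)^(−1/2) and check whether it is a whole number:
  n_f = 1: 1/n_i² = 1.000000000 − 0.034082840 = 0.965917160 → n_i = 1.017  (not an integer) ✗
  n_f = 2: 1/n_i² = 0.250000000 − 0.034082840 = 0.215917160 → n_i = 2.152  (not an integer) ✗
  n_f = 3: 1/n_i² = 0.111111111 − 0.034082840 = 0.077028271 → n_i = 3.603  (not an integer) ✗
  n_f = 4: 1/n_i² = 0.062500000 − 0.034082840 = 0.028417160 → n_i = 5.932  (not an integer) ✗
  n_f = 5: 1/n_i² = 0.040000000 − 0.034082840 = 0.005917160 → n_i = 13.000  → integer, n_i = 13 ✓

Only n_f = 5 gives an integer upper level, n_i = 13.

The transition is from n = 13 to n = 5 (emission).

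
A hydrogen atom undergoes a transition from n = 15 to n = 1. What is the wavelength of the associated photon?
91.533 nm

First, find the transition energy using E_n = -13.6057 / n² eV:
E_15 = -13.6057 / 15² = -0.06047 eV
E_1 = -13.6057 / 1² = -13.60570 eV

Photon energy: |ΔE| = |E_1 - E_15| = 13.54523 eV

Convert to wavelength using E = hc/λ with hc = 1239.84 eV·nm:
λ = hc/E = 1239.84 eV·nm / 13.54523 eV
λ = 91.533 nm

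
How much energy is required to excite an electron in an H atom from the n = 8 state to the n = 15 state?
0.15 eV

The energy levels of a hydrogen-like atom are E_n = -13.6057 eV / n².

Energy at n = 8: E_8 = -13.6057 / 8² = -0.21259 eV
Energy at n = 15: E_15 = -13.6057 / 15² = -0.06047 eV

The excitation energy is the difference:
ΔE = E_15 - E_8
ΔE = -0.06047 - (-0.21259)
ΔE = 0.15 eV

Since this is positive, energy must be absorbed (photon absorption).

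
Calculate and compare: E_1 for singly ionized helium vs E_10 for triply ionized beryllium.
He⁺ at n = 1 (E = -54.423 eV)

Using E_n = -13.6057 Z² / n² eV:

He⁺ (Z = 2) at n = 1:
E = -13.6057 × 2² / 1² = -13.6057 × 4 / 1 = -54.422800 eV

Be³⁺ (Z = 4) at n = 10:
E = -13.6057 × 4² / 10² = -13.6057 × 16 / 100 = -2.176912 eV

Since -54.422800 eV < -2.176912 eV,
He⁺ at n = 1 is more tightly bound (requires more energy to ionize).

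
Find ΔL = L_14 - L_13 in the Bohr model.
1.05457e-34 J·s (or 1ℏ)

In the Bohr model, L_n = nℏ where ℏ = 1.0545718e-34 J·s.

L_14 = 14ℏ = 1.4764005e-33 J·s
L_13 = 13ℏ = 1.3709433e-33 J·s

ΔL = L_14 - L_13 = (14 - 13)ℏ = 1ℏ
ΔL = 1 × 1.0545718e-34 J·s = 1.05457e-34 J·s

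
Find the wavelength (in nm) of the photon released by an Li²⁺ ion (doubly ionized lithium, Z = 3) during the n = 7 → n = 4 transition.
240.549449 nm

First, find the transition energy using E_n = -13.6057 Z² / n² eV:
E_7 = -13.6057 × 3² / 7² = -2.4990061224 eV
E_4 = -13.6057 × 3² / 4² = -7.6532062500 eV

Photon energy: |ΔE| = |E_4 - E_7| = 5.1542001276 eV

Convert to wavelength using E = hc/λ with hc = 1239.84 eV·nm:
λ = hc/E = 1239.84 eV·nm / 5.1542001276 eV
λ = 240.549449 nm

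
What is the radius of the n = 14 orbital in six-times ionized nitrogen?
1.4817 nm (or 14.8170 Å)

The Bohr radius formula is:
r_n = n² a₀ / Z

where a₀ = 0.0529177 nm is the Bohr radius.

For N⁶⁺ (Z = 7) at n = 14:
r_14 = 14² × 0.0529177 nm / 7
r_14 = 196 × 0.0529177 nm / 7
r_14 = 10.37187 nm / 7
r_14 = 1.4817 nm

The electron orbits at approximately 1.4817 nm from the nucleus.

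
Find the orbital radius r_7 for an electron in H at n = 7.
2.59297 nm (or 25.92968 Å)

The Bohr radius formula is:
r_n = n² a₀ / Z

where a₀ = 0.05291772 nm is the Bohr radius.

For H (Z = 1) at n = 7:
r_7 = 7² × 0.05291772 nm / 1
r_7 = 49 × 0.05291772 nm / 1
r_7 = 2.592968 nm / 1
r_7 = 2.59297 nm

The electron orbits at approximately 2.59297 nm from the nucleus.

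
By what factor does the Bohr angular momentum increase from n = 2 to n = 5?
2.50000

In the Bohr model, L_n = nℏ, so the ratio is purely the ratio of quantum numbers:

L_5/L_2 = 5ℏ / 2ℏ = 5/2 = 2.50000

The angular momentum scales linearly with n.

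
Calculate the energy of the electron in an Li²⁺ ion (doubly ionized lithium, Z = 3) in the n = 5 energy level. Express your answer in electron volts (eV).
-4.90 eV

The energy levels of a hydrogen-like atom are given by:
E_n = -13.6057 Z² / n² eV  (with Z = 3 for Li²⁺)

For n = 5:
E_5 = -13.6057 × 3² / 5²
E_5 = -13.6057 × 9 / 25
E_5 = -4.90 eV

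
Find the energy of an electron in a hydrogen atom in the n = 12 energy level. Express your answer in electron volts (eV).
-0.094484 eV

The energy levels of a hydrogen-like atom are given by:
E_n = -13.6057 eV / n²

For n = 12:
E_12 = -13.6057 eV / 12²
E_12 = -13.6057 eV / 144
E_12 = -0.094484 eV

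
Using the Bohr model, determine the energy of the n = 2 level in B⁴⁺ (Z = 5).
-85.04 eV

For hydrogen-like ions, the energy levels scale with Z²:
E_n = -13.6057 Z² / n² eV

For B⁴⁺ (Z = 5) at n = 2:
E_2 = -13.6057 × 5² / 2²
E_2 = -13.6057 × 25 / 4
E_2 = -340.1425 / 4
E_2 = -85.04 eV

The energy is 25 times more negative than hydrogen at the same n due to the stronger nuclear charge.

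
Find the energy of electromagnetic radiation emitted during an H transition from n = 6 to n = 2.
3.02349 eV

The energy levels are E_n = -13.6057 eV / n².

Energy at n = 6: E_6 = -13.6057 / 6² = -0.37793611 eV
Energy at n = 2: E_2 = -13.6057 / 2² = -3.40142500 eV

For emission (electron falling to lower state), the photon energy is:
E_photon = E_6 - E_2 = |-0.37793611 - (-3.40142500)|
E_photon = 3.02349 eV

This energy is carried away by the emitted photon.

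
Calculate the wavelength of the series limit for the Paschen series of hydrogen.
820.138618 nm

The series limit corresponds to the transition from n = ∞ to n = 3.
This is the highest energy (shortest wavelength) transition in the Paschen series.

E_∞ = 0 eV
E_3 = -13.6057 / 3² = -1.5117444444 eV

Energy at series limit:
ΔE = E_∞ - E_3 = 0 - (-1.5117444444) = 1.5117444444 eV
λ = hc/E = 1239.84 eV·nm / 1.5117444444 eV = 820.138618 nm

This energy equals the ionization energy from the n = 3 state of hydrogen.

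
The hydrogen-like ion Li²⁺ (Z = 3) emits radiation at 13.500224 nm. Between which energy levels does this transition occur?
n = 2 → n = 1

First, find the photon energy from the wavelength (hc = 1239.84 eV·nm):
E = hc/λ = 1239.84 eV·nm / 13.500224 nm = 91.838476 eV

The energy levels of Li²⁺ satisfy E_n = -13.6057 × 3² / n² eV, so an emission n_i → n_f releases
ΔE = 13.6057 × 3² × (1/n_f² − 1/n_i²) eV.

Setting ΔE equal to the photon energy:
1/n_f² − 1/n_i² = 91.838476 / (13.6057 × 3²) = 0.75000001

Since 1/n_i² must be positive, we need 1/n_f² > 0.75000001, i.e. n_f ≤ 1. For each allowed n_f, solve n_i = (1/n_f² − 0.75000001)^(−1/2) and check whether it is a whole number:
  n_f = 1: 1/n_i² = 1.00000000 − 0.75000001 = 0.24999999 → n_i = 2.000  → integer, n_i = 2 ✓

Only n_f = 1 gives an integer upper level, n_i = 2.

The transition is from n = 2 to n = 1 (emission).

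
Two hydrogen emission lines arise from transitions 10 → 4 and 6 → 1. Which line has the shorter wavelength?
6 → 1

Calculate the energy for each transition:

Transition 10 → 4:
ΔE₁ = |E_4 - E_10| = |-13.6057/4² - (-13.6057/10²)|
ΔE₁ = |-0.850356250 - (-0.136057000)| = 0.714299 eV

Transition 6 → 1:
ΔE₂ = |E_1 - E_6| = |-13.6057/1² - (-13.6057/6²)|
ΔE₂ = |-13.605700000 - (-0.377936111)| = 13.227764 eV

Since 13.227764 eV > 0.714299 eV, the transition 6 → 1 emits the more energetic photon.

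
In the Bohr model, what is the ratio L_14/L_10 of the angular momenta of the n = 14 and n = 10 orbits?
1.40

In the Bohr model, L_n = nℏ, so the ratio is purely the ratio of quantum numbers:

L_14/L_10 = 14ℏ / 10ℏ = 14/10 = 1.40

The angular momentum scales linearly with n.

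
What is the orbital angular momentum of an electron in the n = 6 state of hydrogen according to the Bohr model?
6.327e-34 J·s (or 6ℏ)

In the Bohr model, angular momentum is quantized:
L = nℏ

where ℏ = h/(2π) = 1.05457e-34 J·s

For n = 6:
L = 6 × 1.05457e-34 J·s
L = 6.327e-34 J·s

This can also be written as L = 6ℏ.
The angular momentum is an integer multiple of the reduced Planck constant.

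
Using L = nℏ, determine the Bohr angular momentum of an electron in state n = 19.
2.0037e-33 J·s (or 19ℏ)

In the Bohr model, angular momentum is quantized:
L = nℏ

where ℏ = h/(2π) = 1.054572e-34 J·s

For n = 19:
L = 19 × 1.054572e-34 J·s
L = 2.0037e-33 J·s

This can also be written as L = 19ℏ.
The angular momentum is an integer multiple of the reduced Planck constant.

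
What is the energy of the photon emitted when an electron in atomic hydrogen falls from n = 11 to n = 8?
0.1001 eV

The energy levels are E_n = -13.6057 eV / n².

Energy at n = 11: E_11 = -13.6057 / 11² = -0.1124438 eV
Energy at n = 8: E_8 = -13.6057 / 8² = -0.2125891 eV

For emission (electron falling to lower state), the photon energy is:
E_photon = E_11 - E_8 = |-0.1124438 - (-0.2125891)|
E_photon = 0.1001 eV

This energy is carried away by the emitted photon.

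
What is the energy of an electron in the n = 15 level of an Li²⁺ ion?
-0.5442 eV

For hydrogen-like ions, the energy levels scale with Z²:
E_n = -13.6057 Z² / n² eV

For Li²⁺ (Z = 3) at n = 15:
E_15 = -13.6057 × 3² / 15²
E_15 = -13.6057 × 9 / 225
E_15 = -122.4513 / 225
E_15 = -0.5442 eV

The energy is 9 times more negative than hydrogen at the same n due to the stronger nuclear charge.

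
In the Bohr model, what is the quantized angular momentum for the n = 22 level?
2.320e-33 J·s (or 22ℏ)

In the Bohr model, angular momentum is quantized:
L = nℏ

where ℏ = h/(2π) = 1.05457e-34 J·s

For n = 22:
L = 22 × 1.05457e-34 J·s
L = 2.320e-33 J·s

This can also be written as L = 22ℏ.
The angular momentum is an integer multiple of the reduced Planck constant.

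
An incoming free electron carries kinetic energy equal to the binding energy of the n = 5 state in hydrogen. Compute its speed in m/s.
4.38e+05 m/s (or 0.1459% of c)

The binding energy at n = 5 for hydrogen is:
E_5 = -13.6057/5² = -0.544228 eV
|E_5| = 0.544228 eV

Convert to Joules:
KE = 0.544228 eV × (1.602177 × 10⁻¹⁹ J/eV) = 8.7195e-20 J

Using KE = ½mv²:
v = √(2·KE/m_e)
v = √(2 × 8.7195e-20 J / 9.10938 × 10⁻³¹ kg)
v = 4.38e+05 m/s

This is approximately 0.1459% the speed of light.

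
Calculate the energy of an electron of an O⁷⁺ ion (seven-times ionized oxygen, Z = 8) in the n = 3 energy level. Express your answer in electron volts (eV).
-96.75164 eV

The energy levels of a hydrogen-like atom are given by:
E_n = -13.6057 Z² / n² eV  (with Z = 8 for O⁷⁺)

For n = 3:
E_3 = -13.6057 × 8² / 3²
E_3 = -13.6057 × 64 / 9
E_3 = -96.75164 eV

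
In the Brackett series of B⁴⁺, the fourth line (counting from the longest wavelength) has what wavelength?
77.761291 nm

The lines of a series are numbered from the longest wavelength (smallest ΔE) outward; the fourth line is the transition from n = n_f + 4 to n_f.
The Brackett series has all transitions ending at n_f = 4.

For B⁴⁺ (Z = 5), the fourth line (δ-line) is the jump from n = 8 to n = 4:
E_8 = -13.6057 × 5² / 8² = -5.31472656 eV
E_4 = -13.6057 × 5² / 4² = -21.25890625 eV
ΔE = E_8 - E_4 = 15.94417969 eV

λ = hc/E = 1239.84 eV·nm / 15.94417969 eV
λ = 77.761291 nm

This is the δ-line of the Brackett series in B⁴⁺.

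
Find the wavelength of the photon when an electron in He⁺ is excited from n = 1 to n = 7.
23.25625 nm

First, find the transition energy using E_n = -13.6057 Z² / n² eV:
E_1 = -13.6057 × 2² / 1² = -54.4228000 eV
E_7 = -13.6057 × 2² / 7² = -1.1106694 eV

Photon energy: |ΔE| = |E_7 - E_1| = 53.3121306 eV

Convert to wavelength using E = hc/λ with hc = 1239.84 eV·nm:
λ = hc/E = 1239.84 eV·nm / 53.3121306 eV
λ = 23.25625 nm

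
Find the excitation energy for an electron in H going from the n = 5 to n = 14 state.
0.47481 eV

The energy levels of a hydrogen-like atom are E_n = -13.6057 eV / n².

Energy at n = 5: E_5 = -13.6057 / 5² = -0.54422800 eV
Energy at n = 14: E_14 = -13.6057 / 14² = -0.06941684 eV

The excitation energy is the difference:
ΔE = E_14 - E_5
ΔE = -0.06941684 - (-0.54422800)
ΔE = 0.47481 eV

Since this is positive, energy must be absorbed (photon absorption).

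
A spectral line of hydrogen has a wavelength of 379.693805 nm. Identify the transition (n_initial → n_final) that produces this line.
n = 10 → n = 2

First, find the photon energy from the wavelength (hc = 1239.84 eV·nm):
E = hc/λ = 1239.84 eV·nm / 379.693805 nm = 3.2653680 eV

The energy levels of hydrogen satisfy E_n = -13.6057 / n² eV, so an emission n_i → n_f releases
ΔE = 13.6057 × (1/n_f² − 1/n_i²) eV.

Setting ΔE equal to the photon energy:
1/n_f² − 1/n_i² = 3.2653680 / 13.6057 = 0.24000000

Since 1/n_i² must be positive, we need 1/n_f² > 0.24000000, i.e. n_f ≤ 2. For each allowed n_f, solve n_i = (1/n_f² − 0.24000000)^(−1/2) and check whether it is a whole number:
  n_f = 1: 1/n_i² = 1.00000000 − 0.24000000 = 0.76000000 → n_i = 1.147  (not an integer) ✗
  n_f = 2: 1/n_i² = 0.25000000 − 0.24000000 = 0.01000000 → n_i = 10.000  → integer, n_i = 10 ✓

Only n_f = 2 gives an integer upper level, n_i = 10.

The transition is from n = 10 to n = 2 (emission).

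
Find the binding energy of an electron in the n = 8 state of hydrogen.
0.21259 eV

The ionization energy is the energy needed to remove the electron completely (n → ∞).

For hydrogen, E_n = -13.6057 eV / n².

At n = 8: E_8 = -13.6057 / 8² = -0.21258906 eV
At n = ∞: E_∞ = 0 eV

Ionization energy = E_∞ - E_8 = 0 - (-0.21258906) = 0.21258906 eV
Ionization energy ≈ 0.21259 eV

This is also called the binding energy of the electron in state n = 8.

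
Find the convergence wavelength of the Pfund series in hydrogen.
2278.16 nm

The series limit corresponds to the transition from n = ∞ to n = 5.
This is the highest energy (shortest wavelength) transition in the Pfund series.

E_∞ = 0 eV
E_5 = -13.6057 / 5² = -0.54422800 eV

Energy at series limit:
ΔE = E_∞ - E_5 = 0 - (-0.54422800) = 0.54422800 eV
λ = hc/E = 1239.84 eV·nm / 0.54422800 eV = 2278.16 nm

This energy equals the ionization energy from the n = 5 state of hydrogen.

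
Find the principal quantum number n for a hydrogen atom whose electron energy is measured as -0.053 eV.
n = 16

The exact energy levels follow E_n = -13.6057 eV / n².

The measured value (-0.053 eV) is reported to only 2 significant figures, so we must test candidate n values and see which one matches to that precision.

Candidate energies:
  n = 14:  E = -13.6057/14² = -0.06942 eV
  n = 15:  E = -13.6057/15² = -0.06047 eV
  n = 16:  E = -13.6057/16² = -0.05315 eV  ← matches
  n = 17:  E = -13.6057/17² = -0.04708 eV
  n = 18:  E = -13.6057/18² = -0.04199 eV

Checking against the measurement of -0.053 eV (2 sig figs), only n = 16 agrees:
E_16 = -0.05315 eV, which rounds to -0.053 eV ✓

Therefore n = 16.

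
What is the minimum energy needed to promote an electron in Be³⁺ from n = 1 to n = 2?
163.268 eV

The energy levels of a hydrogen-like atom are E_n = -13.6057 Z² eV / n².

Energy at n = 1: E_1 = -13.6057 × 4² / 1² = -217.691200 eV
Energy at n = 2: E_2 = -13.6057 × 4² / 2² = -54.422800 eV

The excitation energy is the difference:
ΔE = E_2 - E_1
ΔE = -54.422800 - (-217.691200)
ΔE = 163.268 eV

Since this is positive, energy must be absorbed (photon absorption).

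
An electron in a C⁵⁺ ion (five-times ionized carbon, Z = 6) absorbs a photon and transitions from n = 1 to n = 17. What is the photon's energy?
488.110 eV

The energy levels of a hydrogen-like atom are E_n = -13.6057 Z² eV / n².

Energy at n = 1: E_1 = -13.6057 × 6² / 1² = -489.805200 eV
Energy at n = 17: E_17 = -13.6057 × 6² / 17² = -1.694828 eV

The excitation energy is the difference:
ΔE = E_17 - E_1
ΔE = -1.694828 - (-489.805200)
ΔE = 488.110 eV

Since this is positive, energy must be absorbed (photon absorption).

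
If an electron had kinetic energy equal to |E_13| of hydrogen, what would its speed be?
1.68e+05 m/s (or 0.06% of c)

The binding energy at n = 13 for hydrogen is:
E_13 = -13.6057/13² = -0.0805071 eV
|E_13| = 0.0805071 eV

Convert to Joules:
KE = 0.0805071 eV × (1.602177 × 10⁻¹⁹ J/eV) = 1.2899e-20 J

Using KE = ½mv²:
v = √(2·KE/m_e)
v = √(2 × 1.2899e-20 J / 9.10938 × 10⁻³¹ kg)
v = 1.68e+05 m/s

This is approximately 0.06% the speed of light.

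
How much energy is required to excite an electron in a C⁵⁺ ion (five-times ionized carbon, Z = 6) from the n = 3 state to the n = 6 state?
40.817 eV

The energy levels of a hydrogen-like atom are E_n = -13.6057 Z² eV / n².

Energy at n = 3: E_3 = -13.6057 × 6² / 3² = -54.422800 eV
Energy at n = 6: E_6 = -13.6057 × 6² / 6² = -13.605700 eV

The excitation energy is the difference:
ΔE = E_6 - E_3
ΔE = -13.605700 - (-54.422800)
ΔE = 40.817 eV

Since this is positive, energy must be absorbed (photon absorption).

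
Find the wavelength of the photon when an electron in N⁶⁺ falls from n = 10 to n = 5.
61.99083 nm

First, find the transition energy using E_n = -13.6057 Z² / n² eV:
E_10 = -13.6057 × 7² / 10² = -6.6667930 eV
E_5 = -13.6057 × 7² / 5² = -26.6671720 eV

Photon energy: |ΔE| = |E_5 - E_10| = 20.0003790 eV

Convert to wavelength using E = hc/λ with hc = 1239.84 eV·nm:
λ = hc/E = 1239.84 eV·nm / 20.0003790 eV
λ = 61.99083 nm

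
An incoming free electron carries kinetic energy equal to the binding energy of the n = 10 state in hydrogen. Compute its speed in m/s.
2.188e+05 m/s (or 0.072974% of c)

The binding energy at n = 10 for hydrogen is:
E_10 = -13.6057/10² = -0.13605700 eV
|E_10| = 0.13605700 eV

Convert to Joules:
KE = 0.13605700 eV × (1.602177 × 10⁻¹⁹ J/eV) = 2.17987e-20 J

Using KE = ½mv²:
v = √(2·KE/m_e)
v = √(2 × 2.17987e-20 J / 9.10938 × 10⁻³¹ kg)
v = 2.188e+05 m/s

This is approximately 0.072974% the speed of light.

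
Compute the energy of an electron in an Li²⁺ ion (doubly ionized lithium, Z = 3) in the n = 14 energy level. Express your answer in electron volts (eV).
-0.62 eV

The energy levels of a hydrogen-like atom are given by:
E_n = -13.6057 Z² / n² eV  (with Z = 3 for Li²⁺)

For n = 14:
E_14 = -13.6057 × 3² / 14²
E_14 = -13.6057 × 9 / 196
E_14 = -0.62 eV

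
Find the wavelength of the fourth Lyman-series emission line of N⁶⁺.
1.93721 nm

The lines of a series are numbered from the longest wavelength (smallest ΔE) outward; the fourth line is the transition from n = n_f + 4 to n_f.
The Lyman series has all transitions ending at n_f = 1.

For N⁶⁺ (Z = 7), the fourth line (δ-line) is the jump from n = 5 to n = 1:
E_5 = -13.6057 × 7² / 5² = -26.6671720 eV
E_1 = -13.6057 × 7² / 1² = -666.6793000 eV
ΔE = E_5 - E_1 = 640.0121280 eV

λ = hc/E = 1239.84 eV·nm / 640.0121280 eV
λ = 1.93721 nm

This is the δ-line of the Lyman series in N⁶⁺.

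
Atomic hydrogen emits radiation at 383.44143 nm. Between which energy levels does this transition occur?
n = 9 → n = 2

First, find the photon energy from the wavelength (hc = 1239.84 eV·nm):
E = hc/λ = 1239.84 eV·nm / 383.44143 nm = 3.2334534 eV

The energy levels of hydrogen satisfy E_n = -13.6057 / n² eV, so an emission n_i → n_f releases
ΔE = 13.6057 × (1/n_f² − 1/n_i²) eV.

Setting ΔE equal to the photon energy:
1/n_f² − 1/n_i² = 3.2334534 / 13.6057 = 0.23765432

Since 1/n_i² must be positive, we need 1/n_f² > 0.23765432, i.e. n_f ≤ 2. For each allowed n_f, solve n_i = (1/n_f² − 0.23765432)^(−1/2) and check whether it is a whole number:
  n_f = 1: 1/n_i² = 1.00000000 − 0.23765432 = 0.76234568 → n_i = 1.145  (not an integer) ✗
  n_f = 2: 1/n_i² = 0.25000000 − 0.23765432 = 0.01234568 → n_i = 9.000  → integer, n_i = 9 ✓

Only n_f = 2 gives an integer upper level, n_i = 9.

The transition is from n = 9 to n = 2 (emission).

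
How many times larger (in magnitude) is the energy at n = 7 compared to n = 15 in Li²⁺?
4.59184

Using E_n = -13.6057 Z² / n² eV with Z = 3:

E_7 = -13.6057 × 3² / 7² = -122.4513 / 49 = -2.49900612245 eV
E_15 = -13.6057 × 3² / 15² = -122.4513 / 225 = -0.54422800000 eV

The ratio is:
E_7/E_15 = (-2.49900612245) / (-0.54422800000)
E_7/E_15 = (-122.4513/49) / (-122.4513/225)
E_7/E_15 = 225/49
E_7/E_15 = 4.59184
(Note: the Z² factors cancel in the ratio.)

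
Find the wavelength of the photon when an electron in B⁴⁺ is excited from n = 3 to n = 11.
35.44 nm

First, find the transition energy using E_n = -13.6057 Z² / n² eV:
E_3 = -13.6057 × 5² / 3² = -37.7936 eV
E_11 = -13.6057 × 5² / 11² = -2.8111 eV

Photon energy: |ΔE| = |E_11 - E_3| = 34.9825 eV

Convert to wavelength using E = hc/λ with hc = 1239.84 eV·nm:
λ = hc/E = 1239.84 eV·nm / 34.9825 eV
λ = 35.44 nm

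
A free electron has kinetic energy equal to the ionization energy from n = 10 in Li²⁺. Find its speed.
6.56e+05 m/s (or 0.21892% of c)

The binding energy at n = 10 for Li²⁺ is:
E_10 = -13.6057 × 3²/10² = -1.2245130 eV
|E_10| = 1.2245130 eV

Convert to Joules:
KE = 1.2245130 eV × (1.602177 × 10⁻¹⁹ J/eV) = 1.9619e-19 J

Using KE = ½mv²:
v = √(2·KE/m_e)
v = √(2 × 1.9619e-19 J / 9.10938 × 10⁻³¹ kg)
v = 6.56e+05 m/s

This is approximately 0.21892% the speed of light.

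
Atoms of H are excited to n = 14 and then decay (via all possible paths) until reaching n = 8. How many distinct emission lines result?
21

The electron can occupy levels n = 8, 9, ..., 14 during de-excitation — that is m = 14 - 8 + 1 = 7 distinct levels.

The number of distinct spectral lines equals the number of ways to choose 2 of these m levels (each pair gives one possible emission transition):

Number of lines = m(m-1)/2 = 7×6/2 = 21

These correspond to all possible transitions between the 7 levels:
14 → 13, 14 → 12, 14 → 11, 14 → 10, 14 → 9, 14 → 8, 13 → 12, 13 → 11...

Each transition produces a photon with a unique energy (and thus wavelength). This count does not depend on Z.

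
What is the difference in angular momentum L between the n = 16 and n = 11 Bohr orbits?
5.27286e-34 J·s (or 5ℏ)

In the Bohr model, L_n = nℏ where ℏ = 1.0545718e-34 J·s.

L_16 = 16ℏ = 1.6873149e-33 J·s
L_11 = 11ℏ = 1.1600290e-33 J·s

ΔL = L_16 - L_11 = (16 - 11)ℏ = 5ℏ
ΔL = 5 × 1.0545718e-34 J·s = 5.27286e-34 J·s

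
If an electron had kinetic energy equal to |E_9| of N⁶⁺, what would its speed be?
1.7015e+06 m/s (or 0.567572% of c)

The binding energy at n = 9 for N⁶⁺ is:
E_9 = -13.6057 × 7²/9² = -8.23060864 eV
|E_9| = 8.23060864 eV

Convert to Joules:
KE = 8.23060864 eV × (1.602177 × 10⁻¹⁹ J/eV) = 1.318689e-18 J

Using KE = ½mv²:
v = √(2·KE/m_e)
v = √(2 × 1.318689e-18 J / 9.10938 × 10⁻³¹ kg)
v = 1.7015e+06 m/s

This is approximately 0.567572% the speed of light.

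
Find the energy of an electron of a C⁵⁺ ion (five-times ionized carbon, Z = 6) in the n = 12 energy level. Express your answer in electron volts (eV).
-3.40 eV

The energy levels of a hydrogen-like atom are given by:
E_n = -13.6057 Z² / n² eV  (with Z = 6 for C⁵⁺)

For n = 12:
E_12 = -13.6057 × 6² / 12²
E_12 = -13.6057 × 36 / 144
E_12 = -3.40 eV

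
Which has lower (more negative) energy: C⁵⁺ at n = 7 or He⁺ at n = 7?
C⁵⁺ at n = 7 (E = -9.996 eV)

Using E_n = -13.6057 Z² / n² eV:

C⁵⁺ (Z = 6) at n = 7:
E = -13.6057 × 6² / 7² = -13.6057 × 36 / 49 = -9.996024 eV

He⁺ (Z = 2) at n = 7:
E = -13.6057 × 2² / 7² = -13.6057 × 4 / 49 = -1.110669 eV

Since -9.996024 eV < -1.110669 eV,
C⁵⁺ at n = 7 is more tightly bound (requires more energy to ionize).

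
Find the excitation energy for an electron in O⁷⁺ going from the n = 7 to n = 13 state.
12.618 eV

The energy levels of a hydrogen-like atom are E_n = -13.6057 Z² eV / n².

Energy at n = 7: E_7 = -13.6057 × 8² / 7² = -17.770710 eV
Energy at n = 13: E_13 = -13.6057 × 8² / 13² = -5.152454 eV

The excitation energy is the difference:
ΔE = E_13 - E_7
ΔE = -5.152454 - (-17.770710)
ΔE = 12.618 eV

Since this is positive, energy must be absorbed (photon absorption).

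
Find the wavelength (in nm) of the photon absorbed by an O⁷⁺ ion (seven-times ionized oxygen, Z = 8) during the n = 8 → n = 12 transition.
164.027724 nm

First, find the transition energy using E_n = -13.6057 Z² / n² eV:
E_8 = -13.6057 × 8² / 8² = -13.6057000000 eV
E_12 = -13.6057 × 8² / 12² = -6.0469777778 eV

Photon energy: |ΔE| = |E_12 - E_8| = 7.5587222222 eV

Convert to wavelength using E = hc/λ with hc = 1239.84 eV·nm:
λ = hc/E = 1239.84 eV·nm / 7.5587222222 eV
λ = 164.027724 nm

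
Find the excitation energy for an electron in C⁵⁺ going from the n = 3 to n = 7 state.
44.42678 eV

The energy levels of a hydrogen-like atom are E_n = -13.6057 Z² eV / n².

Energy at n = 3: E_3 = -13.6057 × 6² / 3² = -54.42280000 eV
Energy at n = 7: E_7 = -13.6057 × 6² / 7² = -9.99602449 eV

The excitation energy is the difference:
ΔE = E_7 - E_3
ΔE = -9.99602449 - (-54.42280000)
ΔE = 44.42678 eV

Since this is positive, energy must be absorbed (photon absorption).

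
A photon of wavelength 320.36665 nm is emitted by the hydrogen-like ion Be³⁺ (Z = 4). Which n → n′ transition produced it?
n = 10 → n = 6

First, find the photon energy from the wavelength (hc = 1239.84 eV·nm):
E = hc/λ = 1239.84 eV·nm / 320.36665 nm = 3.8700658 eV

The energy levels of Be³⁺ satisfy E_n = -13.6057 × 4² / n² eV, so an emission n_i → n_f releases
ΔE = 13.6057 × 4² × (1/n_f² − 1/n_i²) eV.

Setting ΔE equal to the photon energy:
1/n_f² − 1/n_i² = 3.8700658 / (13.6057 × 4²) = 0.017777778

Since 1/n_i² must be positive, we need 1/n_f² > 0.017777778, i.e. n_f ≤ 7. For each allowed n_f, solve n_i = (1/n_f² − 0.017777778)^(−1/2) and check whether it is a whole number:
  n_f = 1: 1/n_i² = 1.000000000 − 0.017777778 = 0.982222222 → n_i = 1.009  (not an integer) ✗
  n_f = 2: 1/n_i² = 0.250000000 − 0.017777778 = 0.232222222 → n_i = 2.075  (not an integer) ✗
  n_f = 3: 1/n_i² = 0.111111111 − 0.017777778 = 0.093333333 → n_i = 3.273  (not an integer) ✗
  n_f = 4: 1/n_i² = 0.062500000 − 0.017777778 = 0.044722222 → n_i = 4.729  (not an integer) ✗
  n_f = 5: 1/n_i² = 0.040000000 − 0.017777778 = 0.022222222 → n_i = 6.708  (not an integer) ✗
  n_f = 6: 1/n_i² = 0.027777778 − 0.017777778 = 0.010000000 → n_i = 10.000  → integer, n_i = 10 ✓
  n_f = 7: 1/n_i² = 0.020408163 − 0.017777778 = 0.002630385 → n_i = 19.498  (not an integer) ✗

Only n_f = 6 gives an integer upper level, n_i = 10.

The transition is from n = 10 to n = 6 (emission).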